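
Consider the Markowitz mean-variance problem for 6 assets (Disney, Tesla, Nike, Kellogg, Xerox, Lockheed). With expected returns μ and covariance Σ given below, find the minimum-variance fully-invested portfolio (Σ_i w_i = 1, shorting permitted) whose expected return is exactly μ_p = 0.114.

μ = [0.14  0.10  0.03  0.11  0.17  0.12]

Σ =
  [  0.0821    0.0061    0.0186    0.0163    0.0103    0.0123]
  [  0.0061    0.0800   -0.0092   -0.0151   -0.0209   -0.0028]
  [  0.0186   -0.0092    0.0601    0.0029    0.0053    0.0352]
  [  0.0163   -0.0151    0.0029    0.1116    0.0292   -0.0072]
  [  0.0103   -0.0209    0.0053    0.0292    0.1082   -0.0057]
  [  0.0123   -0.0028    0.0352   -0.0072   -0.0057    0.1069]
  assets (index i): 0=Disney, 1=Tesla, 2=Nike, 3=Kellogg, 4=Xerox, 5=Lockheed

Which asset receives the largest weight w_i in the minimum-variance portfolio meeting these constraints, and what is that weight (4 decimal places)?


u=Σ⁻¹μ = [1.1491  1.7226  -0.5758  0.7081  1.7034  1.3636]
v=Σ⁻¹𝟙 = [4.0338  18.0589  13.3509  8.3016  9.7707  6.0474]
a=μᵀu=0.846967  b=𝟙ᵀu=6.071031  c=𝟙ᵀv=59.563271  D=ac−b²=13.590697
λ₁=(c·0.114−b)/D = (59.563271·0.114−6.071031)/13.590697 = 0.052917
λ₂=(a−b·0.114)/D = (0.846967−6.071031·0.114)/13.590697 = 0.011395
w* = 0.052917·u + 0.011395·v:
  w_0 = 0.052917·1.1491 + 0.011395·4.0338 = 0.1068  (Disney)
  w_1 = 0.052917·1.7226 + 0.011395·18.0589 = 0.2969  (Tesla)
  w_2 = 0.052917·-0.5758 + 0.011395·13.3509 = 0.1217  (Nike)
  w_3 = 0.052917·0.7081 + 0.011395·8.3016 = 0.1321  (Kellogg)
  w_4 = 0.052917·1.7034 + 0.011395·9.7707 = 0.2015  (Xerox)
  w_5 = 0.052917·1.3636 + 0.011395·6.0474 = 0.1411  (Lockheed)
Σw_i=1.0000  μᵀw=0.1140
σ²=wᵀΣw=λ₁·μ_p+λ₂ = 0.052917·0.114 + 0.011395 = 0.017428 ≈ 0.0174

Tesla (0.2969)


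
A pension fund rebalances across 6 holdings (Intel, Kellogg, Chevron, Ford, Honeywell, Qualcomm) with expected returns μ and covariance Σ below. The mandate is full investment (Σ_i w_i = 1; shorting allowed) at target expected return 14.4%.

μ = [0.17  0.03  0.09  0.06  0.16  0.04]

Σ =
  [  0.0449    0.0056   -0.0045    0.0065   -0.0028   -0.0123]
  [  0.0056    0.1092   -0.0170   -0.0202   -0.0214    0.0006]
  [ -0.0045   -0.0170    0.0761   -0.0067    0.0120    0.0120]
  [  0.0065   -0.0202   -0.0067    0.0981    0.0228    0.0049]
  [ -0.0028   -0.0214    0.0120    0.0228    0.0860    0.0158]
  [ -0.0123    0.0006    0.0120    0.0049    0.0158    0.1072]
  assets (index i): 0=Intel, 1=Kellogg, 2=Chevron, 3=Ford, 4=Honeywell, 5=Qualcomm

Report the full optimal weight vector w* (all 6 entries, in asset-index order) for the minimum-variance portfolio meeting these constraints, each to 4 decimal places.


0.5250  0.0591  0.1371  -0.0087  0.2472  0.0403

g=Σ⁻¹μ = [4.0444  0.6406  1.2118  0.1007  1.8793  0.4164]
h=Σ⁻¹𝟙 = [23.5253  14.0672  15.7377  9.9771  9.5233  8.3275]
a=μᵀg=1.139210  b=𝟙ᵀg=8.293170  c=𝟙ᵀh=81.158169  D=ac−b²=23.679502
λ₁=(c·0.144−b)/D = (81.158169·0.144−8.293170)/23.679502 = 0.143314
λ₂=(a−b·0.144)/D = (1.139210−8.293170·0.144)/23.679502 = -0.002323
w* = 0.143314·g + -0.002323·h:
  w_0 = 0.143314·4.0444 + -0.002323·23.5253 = 0.5250  (Intel)
  w_1 = 0.143314·0.6406 + -0.002323·14.0672 = 0.0591  (Kellogg)
  w_2 = 0.143314·1.2118 + -0.002323·15.7377 = 0.1371  (Chevron)
  w_3 = 0.143314·0.1007 + -0.002323·9.9771 = -0.0087  (Ford)
  w_4 = 0.143314·1.8793 + -0.002323·9.5233 = 0.2472  (Honeywell)
  w_5 = 0.143314·0.4164 + -0.002323·8.3275 = 0.0403  (Qualcomm)
Σw_i=1.0000  μᵀw=0.1440
σ²=wᵀΣw=λ₁·μ_p+λ₂ = 0.143314·0.144 + -0.002323 = 0.018314 ≈ 0.0183


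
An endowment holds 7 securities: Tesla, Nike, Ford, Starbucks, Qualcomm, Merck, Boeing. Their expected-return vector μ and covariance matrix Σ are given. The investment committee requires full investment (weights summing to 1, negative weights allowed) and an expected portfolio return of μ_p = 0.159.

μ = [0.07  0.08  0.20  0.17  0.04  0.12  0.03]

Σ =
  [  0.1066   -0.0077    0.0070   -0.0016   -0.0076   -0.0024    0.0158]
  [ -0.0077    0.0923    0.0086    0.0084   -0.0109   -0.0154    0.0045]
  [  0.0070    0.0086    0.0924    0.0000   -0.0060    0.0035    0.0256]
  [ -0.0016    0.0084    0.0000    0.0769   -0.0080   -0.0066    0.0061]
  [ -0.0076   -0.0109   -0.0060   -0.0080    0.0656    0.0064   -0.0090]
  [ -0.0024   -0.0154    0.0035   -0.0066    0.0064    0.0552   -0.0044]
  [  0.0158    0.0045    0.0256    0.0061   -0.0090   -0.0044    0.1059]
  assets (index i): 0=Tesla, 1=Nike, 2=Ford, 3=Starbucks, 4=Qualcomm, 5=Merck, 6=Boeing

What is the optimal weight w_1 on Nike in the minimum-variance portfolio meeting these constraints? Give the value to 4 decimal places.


x=Σ⁻¹μ = [0.8190  1.0831  2.0678  2.4648  1.0829  2.5234  -0.3299]
y=Σ⁻¹𝟙 = [11.1594  15.5569  6.9981  15.0160  20.3890  22.5052  7.2280]
a=μᵀx=1.312778  b=𝟙ᵀx=9.711072  c=𝟙ᵀy=98.852625  D=ac−b²=35.466627
λ₁=(c·0.159−b)/D = (98.852625·0.159−9.711072)/35.466627 = 0.169356
λ₂=(a−b·0.159)/D = (1.312778−9.711072·0.159)/35.466627 = -0.006521
w* = 0.169356·x + -0.006521·y:
  w_0 = 0.169356·0.8190 + -0.006521·11.1594 = 0.0659  (Tesla)
  w_1 = 0.169356·1.0831 + -0.006521·15.5569 = 0.0820  (Nike)
  w_2 = 0.169356·2.0678 + -0.006521·6.9981 = 0.3046  (Ford)
  w_3 = 0.169356·2.4648 + -0.006521·15.0160 = 0.3195  (Starbucks)
  w_4 = 0.169356·1.0829 + -0.006521·20.3890 = 0.0504  (Qualcomm)
  w_5 = 0.169356·2.5234 + -0.006521·22.5052 = 0.2806  (Merck)
  w_6 = 0.169356·-0.3299 + -0.006521·7.2280 = -0.1030  (Boeing)
Σw_i=1.0000  μᵀw=0.1590
σ²=wᵀΣw=λ₁·μ_p+λ₂ = 0.169356·0.159 + -0.006521 = 0.020407 ≈ 0.0204

0.0820


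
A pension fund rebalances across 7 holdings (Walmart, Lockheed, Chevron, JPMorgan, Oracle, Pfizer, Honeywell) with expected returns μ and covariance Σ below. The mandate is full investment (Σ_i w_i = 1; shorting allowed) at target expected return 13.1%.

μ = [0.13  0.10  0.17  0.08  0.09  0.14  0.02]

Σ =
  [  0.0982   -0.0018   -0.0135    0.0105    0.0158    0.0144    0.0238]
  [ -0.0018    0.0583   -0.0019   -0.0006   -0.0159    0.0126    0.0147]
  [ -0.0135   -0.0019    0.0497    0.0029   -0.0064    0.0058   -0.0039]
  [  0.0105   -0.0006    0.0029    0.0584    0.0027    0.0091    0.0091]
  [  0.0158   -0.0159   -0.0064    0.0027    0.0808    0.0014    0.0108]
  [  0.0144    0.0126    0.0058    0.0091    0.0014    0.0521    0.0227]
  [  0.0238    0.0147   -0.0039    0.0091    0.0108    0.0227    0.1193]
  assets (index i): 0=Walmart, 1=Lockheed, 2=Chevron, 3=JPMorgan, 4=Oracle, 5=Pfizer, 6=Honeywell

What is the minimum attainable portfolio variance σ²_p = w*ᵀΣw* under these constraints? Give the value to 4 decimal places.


0.0119

g=Σ⁻¹μ = [1.5267  2.2108  3.8529  0.7438  1.6074  1.4612  -0.7637]
h=Σ⁻¹𝟙 = [8.7815  21.1391  24.0651  12.7267  16.0269  5.7575  1.2951]
a=μᵀg=1.468003  b=𝟙ᵀg=10.639081  c=𝟙ᵀh=89.791917  D=ac−b²=18.624747
λ₁=(c·0.131−b)/D = (89.791917·0.131−10.639081)/18.624747 = 0.060332
λ₂=(a−b·0.131)/D = (1.468003−10.639081·0.131)/18.624747 = 0.003988
w* = 0.060332·g + 0.003988·h:
  w_0 = 0.060332·1.5267 + 0.003988·8.7815 = 0.1271  (Walmart)
  w_1 = 0.060332·2.2108 + 0.003988·21.1391 = 0.2177  (Lockheed)
  w_2 = 0.060332·3.8529 + 0.003988·24.0651 = 0.3284  (Chevron)
  w_3 = 0.060332·0.7438 + 0.003988·12.7267 = 0.0956  (JPMorgan)
  w_4 = 0.060332·1.6074 + 0.003988·16.0269 = 0.1609  (Oracle)
  w_5 = 0.060332·1.4612 + 0.003988·5.7575 = 0.1111  (Pfizer)
  w_6 = 0.060332·-0.7637 + 0.003988·1.2951 = -0.0409  (Honeywell)
Σw_i=1.0000  μᵀw=0.1310
σ²=wᵀΣw=λ₁·μ_p+λ₂ = 0.060332·0.131 + 0.003988 = 0.011892 ≈ 0.0119


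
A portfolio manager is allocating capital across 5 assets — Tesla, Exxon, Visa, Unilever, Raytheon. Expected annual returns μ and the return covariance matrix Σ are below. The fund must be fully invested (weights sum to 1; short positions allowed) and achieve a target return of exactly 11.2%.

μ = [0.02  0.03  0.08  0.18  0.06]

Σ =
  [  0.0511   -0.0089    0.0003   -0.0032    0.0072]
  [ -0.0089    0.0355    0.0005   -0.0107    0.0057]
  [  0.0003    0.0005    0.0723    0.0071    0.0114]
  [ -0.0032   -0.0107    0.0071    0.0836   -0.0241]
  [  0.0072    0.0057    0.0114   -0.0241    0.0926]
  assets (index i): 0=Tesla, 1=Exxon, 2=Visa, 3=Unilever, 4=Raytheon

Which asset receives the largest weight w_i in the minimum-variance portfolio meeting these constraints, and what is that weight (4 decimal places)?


Unilever (0.4779)

g=Σ⁻¹μ = [0.6816  1.6282  0.6582  2.6497  1.1033]
h=Σ⁻¹𝟙 = [26.0927  38.9639  9.8400  20.1081  10.3938]
a=μᵀg=0.658290  b=𝟙ᵀg=6.721057  c=𝟙ᵀh=105.398480  D=ac−b²=24.210107
λ₁=(c·0.112−b)/D = (105.398480·0.112−6.721057)/24.210107 = 0.209977
λ₂=(a−b·0.112)/D = (0.658290−6.721057·0.112)/24.210107 = -0.003902
w* = 0.209977·g + -0.003902·h:
  w_0 = 0.209977·0.6816 + -0.003902·26.0927 = 0.0413  (Tesla)
  w_1 = 0.209977·1.6282 + -0.003902·38.9639 = 0.1898  (Exxon)
  w_2 = 0.209977·0.6582 + -0.003902·9.8400 = 0.0998  (Visa)
  w_3 = 0.209977·2.6497 + -0.003902·20.1081 = 0.4779  (Unilever)
  w_4 = 0.209977·1.1033 + -0.003902·10.3938 = 0.1911  (Raytheon)
Σw_i=1.0000  μᵀw=0.1120
σ²=wᵀΣw=λ₁·μ_p+λ₂ = 0.209977·0.112 + -0.003902 = 0.019615 ≈ 0.0196


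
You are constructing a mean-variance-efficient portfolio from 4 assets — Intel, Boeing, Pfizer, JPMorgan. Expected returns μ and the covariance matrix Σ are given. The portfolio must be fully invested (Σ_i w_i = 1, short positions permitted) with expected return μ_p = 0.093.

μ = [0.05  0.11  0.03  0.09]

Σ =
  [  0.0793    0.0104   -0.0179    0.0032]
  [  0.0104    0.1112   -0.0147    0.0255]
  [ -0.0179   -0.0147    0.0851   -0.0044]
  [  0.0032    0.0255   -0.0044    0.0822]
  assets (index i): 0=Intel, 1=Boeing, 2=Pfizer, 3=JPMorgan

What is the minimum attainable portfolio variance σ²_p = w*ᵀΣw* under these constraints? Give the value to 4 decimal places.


0.0477

x=Σ⁻¹μ = [0.6402  0.8233  0.6734  0.8506]
y=Σ⁻¹𝟙 = [14.9949  7.4712  16.7207  10.1590]
a=μᵀx=0.219329  b=𝟙ᵀx=2.987505  c=𝟙ᵀy=49.345778  D=ac−b²=1.897795
λ₁=(c·0.093−b)/D = (49.345778·0.093−2.987505)/1.897795 = 0.843954
λ₂=(a−b·0.093)/D = (0.219329−2.987505·0.093)/1.897795 = -0.030830
w* = 0.843954·x + -0.030830·y:
  w_0 = 0.843954·0.6402 + -0.030830·14.9949 = 0.0780  (Intel)
  w_1 = 0.843954·0.8233 + -0.030830·7.4712 = 0.4645  (Boeing)
  w_2 = 0.843954·0.6734 + -0.030830·16.7207 = 0.0528  (Pfizer)
  w_3 = 0.843954·0.8506 + -0.030830·10.1590 = 0.4047  (JPMorgan)
Σw_i=1.0000  μᵀw=0.0930
σ²=wᵀΣw=λ₁·μ_p+λ₂ = 0.843954·0.093 + -0.030830 = 0.047658 ≈ 0.0477


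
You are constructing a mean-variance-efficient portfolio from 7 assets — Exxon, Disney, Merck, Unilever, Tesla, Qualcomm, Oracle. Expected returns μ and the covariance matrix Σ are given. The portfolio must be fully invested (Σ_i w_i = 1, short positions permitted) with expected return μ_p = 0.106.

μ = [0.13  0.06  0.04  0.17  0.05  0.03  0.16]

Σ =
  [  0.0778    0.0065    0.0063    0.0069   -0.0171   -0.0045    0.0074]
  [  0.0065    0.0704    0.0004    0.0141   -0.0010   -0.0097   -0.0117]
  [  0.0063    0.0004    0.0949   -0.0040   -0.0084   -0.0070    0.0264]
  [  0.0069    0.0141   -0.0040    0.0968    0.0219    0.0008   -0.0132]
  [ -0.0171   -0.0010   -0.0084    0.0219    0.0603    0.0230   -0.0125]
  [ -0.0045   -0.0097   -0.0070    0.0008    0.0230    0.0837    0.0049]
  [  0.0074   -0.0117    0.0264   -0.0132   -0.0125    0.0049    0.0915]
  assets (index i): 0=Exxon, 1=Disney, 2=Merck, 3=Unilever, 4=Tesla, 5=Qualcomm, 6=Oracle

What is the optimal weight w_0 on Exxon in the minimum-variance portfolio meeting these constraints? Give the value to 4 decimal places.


0.1914

u=Σ⁻¹μ = [1.5186  0.7782  -0.1053  1.5714  1.0980  0.0801  2.1281]
v=Σ⁻¹𝟙 = [14.0848  15.4706  8.7672  4.6184  19.3880  9.1528  12.0633]
a=μᵀu=0.904838  b=𝟙ᵀu=7.069187  c=𝟙ᵀv=83.545135  D=ac−b²=25.621381
λ₁=(c·0.106−b)/D = (83.545135·0.106−7.069187)/25.621381 = 0.069731
λ₂=(a−b·0.106)/D = (0.904838−7.069187·0.106)/25.621381 = 0.006069
w* = 0.069731·u + 0.006069·v:
  w_0 = 0.069731·1.5186 + 0.006069·14.0848 = 0.1914  (Exxon)
  w_1 = 0.069731·0.7782 + 0.006069·15.4706 = 0.1482  (Disney)
  w_2 = 0.069731·-0.1053 + 0.006069·8.7672 = 0.0459  (Merck)
  w_3 = 0.069731·1.5714 + 0.006069·4.6184 = 0.1376  (Unilever)
  w_4 = 0.069731·1.0980 + 0.006069·19.3880 = 0.1942  (Tesla)
  w_5 = 0.069731·0.0801 + 0.006069·9.1528 = 0.0611  (Qualcomm)
  w_6 = 0.069731·2.1281 + 0.006069·12.0633 = 0.2216  (Oracle)
Σw_i=1.0000  μᵀw=0.1060
σ²=wᵀΣw=λ₁·μ_p+λ₂ = 0.069731·0.106 + 0.006069 = 0.013461 ≈ 0.0135


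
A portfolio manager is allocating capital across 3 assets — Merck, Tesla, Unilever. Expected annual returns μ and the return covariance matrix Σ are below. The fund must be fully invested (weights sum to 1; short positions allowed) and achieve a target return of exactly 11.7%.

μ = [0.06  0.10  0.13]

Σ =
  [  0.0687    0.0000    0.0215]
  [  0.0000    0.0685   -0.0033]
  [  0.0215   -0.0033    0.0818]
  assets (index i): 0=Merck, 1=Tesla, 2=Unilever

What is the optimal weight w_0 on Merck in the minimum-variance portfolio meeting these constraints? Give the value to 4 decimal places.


x=Σ⁻¹μ = [0.3886  1.5345  1.5490]
y=Σ⁻¹𝟙 = [11.4846  15.0714  9.8144]
a=μᵀx=0.378135  b=𝟙ᵀx=3.472080  c=𝟙ᵀy=36.370319  D=ac−b²=1.697536
λ₁=(c·0.117−b)/D = (36.370319·0.117−3.472080)/1.697536 = 0.461402
λ₂=(a−b·0.117)/D = (0.378135−3.472080·0.117)/1.697536 = -0.016553
w* = 0.461402·x + -0.016553·y:
  w_0 = 0.461402·0.3886 + -0.016553·11.4846 = -0.0108  (Merck)
  w_1 = 0.461402·1.5345 + -0.016553·15.0714 = 0.4585  (Tesla)
  w_2 = 0.461402·1.5490 + -0.016553·9.8144 = 0.5523  (Unilever)
Σw_i=1.0000  μᵀw=0.1170
σ²=wᵀΣw=λ₁·μ_p+λ₂ = 0.461402·0.117 + -0.016553 = 0.037431 ≈ 0.0374

-0.0108


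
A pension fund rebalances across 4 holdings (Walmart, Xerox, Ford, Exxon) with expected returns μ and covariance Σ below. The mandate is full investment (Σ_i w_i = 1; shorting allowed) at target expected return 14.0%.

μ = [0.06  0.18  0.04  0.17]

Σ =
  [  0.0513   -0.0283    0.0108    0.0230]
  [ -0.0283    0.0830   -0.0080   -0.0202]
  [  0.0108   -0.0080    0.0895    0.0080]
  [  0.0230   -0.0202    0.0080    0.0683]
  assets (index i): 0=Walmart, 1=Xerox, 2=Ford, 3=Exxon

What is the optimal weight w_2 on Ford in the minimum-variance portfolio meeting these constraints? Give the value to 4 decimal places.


0.0567

p=Σ⁻¹μ = [1.7341  3.4949  0.2904  2.9047]
q=Σ⁻¹𝟙 = [25.6923  24.6649  9.1863  12.2082]
a=μᵀp=1.238530  b=𝟙ᵀp=8.424067  c=𝟙ᵀq=71.751760  D=ac−b²=17.901827
λ₁=(c·0.140−b)/D = (71.751760·0.140−8.424067)/17.901827 = 0.090559
λ₂=(a−b·0.140)/D = (1.238530−8.424067·0.140)/17.901827 = 0.003305
w* = 0.090559·p + 0.003305·q:
  w_0 = 0.090559·1.7341 + 0.003305·25.6923 = 0.2419  (Walmart)
  w_1 = 0.090559·3.4949 + 0.003305·24.6649 = 0.3980  (Xerox)
  w_2 = 0.090559·0.2904 + 0.003305·9.1863 = 0.0567  (Ford)
  w_3 = 0.090559·2.9047 + 0.003305·12.2082 = 0.3034  (Exxon)
Σw_i=1.0000  μᵀw=0.1400
σ²=wᵀΣw=λ₁·μ_p+λ₂ = 0.090559·0.140 + 0.003305 = 0.015983 ≈ 0.0160


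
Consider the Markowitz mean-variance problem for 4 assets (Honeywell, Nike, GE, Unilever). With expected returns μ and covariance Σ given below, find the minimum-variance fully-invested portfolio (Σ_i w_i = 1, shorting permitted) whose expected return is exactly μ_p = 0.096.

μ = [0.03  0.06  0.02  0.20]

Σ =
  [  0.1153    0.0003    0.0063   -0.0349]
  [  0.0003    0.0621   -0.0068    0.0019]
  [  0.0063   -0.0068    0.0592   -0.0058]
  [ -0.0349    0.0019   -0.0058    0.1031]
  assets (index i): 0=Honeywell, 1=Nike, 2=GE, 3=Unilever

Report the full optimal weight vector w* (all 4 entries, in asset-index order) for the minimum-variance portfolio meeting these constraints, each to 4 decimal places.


u=Σ⁻¹μ = [0.9114  0.9552  0.5723  2.2630]
v=Σ⁻¹𝟙 = [11.9738  17.6898  19.0701  14.4993]
a=μᵀu=0.548695  b=𝟙ᵀu=4.701871  c=𝟙ᵀv=63.233049  D=ac−b²=12.588079
λ₁=(c·0.096−b)/D = (63.233049·0.096−4.701871)/12.588079 = 0.108714
λ₂=(a−b·0.096)/D = (0.548695−4.701871·0.096)/12.588079 = 0.007731
w* = 0.108714·u + 0.007731·v:
  w_0 = 0.108714·0.9114 + 0.007731·11.9738 = 0.1917  (Honeywell)
  w_1 = 0.108714·0.9552 + 0.007731·17.6898 = 0.2406  (Nike)
  w_2 = 0.108714·0.5723 + 0.007731·19.0701 = 0.2096  (GE)
  w_3 = 0.108714·2.2630 + 0.007731·14.4993 = 0.3581  (Unilever)
Σw_i=1.0000  μᵀw=0.0960
σ²=wᵀΣw=λ₁·μ_p+λ₂ = 0.108714·0.096 + 0.007731 = 0.018167 ≈ 0.0182

0.1917  0.2406  0.2096  0.3581


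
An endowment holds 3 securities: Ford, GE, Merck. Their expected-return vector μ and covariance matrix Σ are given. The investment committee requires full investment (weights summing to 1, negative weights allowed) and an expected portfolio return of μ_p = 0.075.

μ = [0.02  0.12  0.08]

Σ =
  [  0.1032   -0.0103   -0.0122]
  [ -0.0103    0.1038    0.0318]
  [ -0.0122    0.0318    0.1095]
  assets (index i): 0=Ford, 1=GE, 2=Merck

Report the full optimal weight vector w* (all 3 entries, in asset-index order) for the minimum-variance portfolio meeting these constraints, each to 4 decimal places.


g=Σ⁻¹μ = [0.3535  1.0485  0.4655]
h=Σ⁻¹𝟙 = [11.4655  8.3230  7.9928]
a=μᵀg=0.170132  b=𝟙ᵀg=1.867488  c=𝟙ᵀh=27.781231  D=ac−b²=1.238973
λ₁=(c·0.075−b)/D = (27.781231·0.075−1.867488)/1.238973 = 0.174422
λ₂=(a−b·0.075)/D = (0.170132−1.867488·0.075)/1.238973 = 0.024271
w* = 0.174422·g + 0.024271·h:
  w_0 = 0.174422·0.3535 + 0.024271·11.4655 = 0.3399  (Ford)
  w_1 = 0.174422·1.0485 + 0.024271·8.3230 = 0.3849  (GE)
  w_2 = 0.174422·0.4655 + 0.024271·7.9928 = 0.2752  (Merck)
Σw_i=1.0000  μᵀw=0.0750
σ²=wᵀΣw=λ₁·μ_p+λ₂ = 0.174422·0.075 + 0.024271 = 0.037352 ≈ 0.0374

0.3399  0.3849  0.2752


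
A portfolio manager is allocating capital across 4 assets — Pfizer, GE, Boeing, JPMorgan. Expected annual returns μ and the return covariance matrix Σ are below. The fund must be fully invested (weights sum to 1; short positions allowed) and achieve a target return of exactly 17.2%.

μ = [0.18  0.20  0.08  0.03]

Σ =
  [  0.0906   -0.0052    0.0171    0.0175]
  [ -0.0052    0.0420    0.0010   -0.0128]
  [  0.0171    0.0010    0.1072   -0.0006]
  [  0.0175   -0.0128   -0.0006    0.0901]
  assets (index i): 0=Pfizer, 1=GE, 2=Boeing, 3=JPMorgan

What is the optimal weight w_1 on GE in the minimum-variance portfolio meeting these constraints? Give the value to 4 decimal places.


0.6093

u=Σ⁻¹μ = [2.0870  5.2160  0.3685  0.6711]
v=Σ⁻¹𝟙 = [8.6049  28.8270  7.7628  13.5745]
a=μᵀu=1.468470  b=𝟙ᵀu=8.342548  c=𝟙ᵀv=58.769202  D=ac−b²=16.702727
λ₁=(c·0.172−b)/D = (58.769202·0.172−8.342548)/16.702727 = 0.105717
λ₂=(a−b·0.172)/D = (1.468470−8.342548·0.172)/16.702727 = 0.002009
w* = 0.105717·u + 0.002009·v:
  w_0 = 0.105717·2.0870 + 0.002009·8.6049 = 0.2379  (Pfizer)
  w_1 = 0.105717·5.2160 + 0.002009·28.8270 = 0.6093  (GE)
  w_2 = 0.105717·0.3685 + 0.002009·7.7628 = 0.0545  (Boeing)
  w_3 = 0.105717·0.6711 + 0.002009·13.5745 = 0.0982  (JPMorgan)
Σw_i=1.0000  μᵀw=0.1720
σ²=wᵀΣw=λ₁·μ_p+λ₂ = 0.105717·0.172 + 0.002009 = 0.020192 ≈ 0.0202


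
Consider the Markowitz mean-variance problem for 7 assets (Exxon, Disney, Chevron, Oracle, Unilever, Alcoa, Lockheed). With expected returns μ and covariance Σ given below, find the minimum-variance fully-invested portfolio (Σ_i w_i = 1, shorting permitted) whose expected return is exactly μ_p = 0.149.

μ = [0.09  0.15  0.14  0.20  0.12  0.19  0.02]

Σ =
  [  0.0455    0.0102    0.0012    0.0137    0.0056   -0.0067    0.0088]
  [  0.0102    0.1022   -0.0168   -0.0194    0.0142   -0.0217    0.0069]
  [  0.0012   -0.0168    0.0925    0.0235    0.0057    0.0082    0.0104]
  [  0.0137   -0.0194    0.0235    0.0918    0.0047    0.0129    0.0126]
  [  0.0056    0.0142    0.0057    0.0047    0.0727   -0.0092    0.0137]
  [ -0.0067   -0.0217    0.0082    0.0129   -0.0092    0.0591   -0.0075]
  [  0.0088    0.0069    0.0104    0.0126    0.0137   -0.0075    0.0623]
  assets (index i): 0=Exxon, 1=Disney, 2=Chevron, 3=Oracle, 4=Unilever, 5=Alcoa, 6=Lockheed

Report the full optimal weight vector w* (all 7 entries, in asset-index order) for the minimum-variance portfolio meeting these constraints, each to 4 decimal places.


x=Σ⁻¹μ = [1.3920  2.4990  1.1512  1.6496  1.4547  3.9303  -0.5249]
y=Σ⁻¹𝟙 = [18.1415  13.0963  8.0529  3.4029  10.0618  24.8607  10.7861]
a=μᵀx=1.902035  b=𝟙ᵀx=11.551845  c=𝟙ᵀy=88.402219  D=ac−b²=34.699014
λ₁=(c·0.149−b)/D = (88.402219·0.149−11.551845)/34.699014 = 0.046690
λ₂=(a−b·0.149)/D = (1.902035−11.551845·0.149)/34.699014 = 0.005211
w* = 0.046690·x + 0.005211·y:
  w_0 = 0.046690·1.3920 + 0.005211·18.1415 = 0.1595  (Exxon)
  w_1 = 0.046690·2.4990 + 0.005211·13.0963 = 0.1849  (Disney)
  w_2 = 0.046690·1.1512 + 0.005211·8.0529 = 0.0957  (Chevron)
  w_3 = 0.046690·1.6496 + 0.005211·3.4029 = 0.0948  (Oracle)
  w_4 = 0.046690·1.4547 + 0.005211·10.0618 = 0.1203  (Unilever)
  w_5 = 0.046690·3.9303 + 0.005211·24.8607 = 0.3130  (Alcoa)
  w_6 = 0.046690·-0.5249 + 0.005211·10.7861 = 0.0317  (Lockheed)
Σw_i=1.0000  μᵀw=0.1490
σ²=wᵀΣw=λ₁·μ_p+λ₂ = 0.046690·0.149 + 0.005211 = 0.012168 ≈ 0.0122

0.1595  0.1849  0.0957  0.0948  0.1203  0.3130  0.0317


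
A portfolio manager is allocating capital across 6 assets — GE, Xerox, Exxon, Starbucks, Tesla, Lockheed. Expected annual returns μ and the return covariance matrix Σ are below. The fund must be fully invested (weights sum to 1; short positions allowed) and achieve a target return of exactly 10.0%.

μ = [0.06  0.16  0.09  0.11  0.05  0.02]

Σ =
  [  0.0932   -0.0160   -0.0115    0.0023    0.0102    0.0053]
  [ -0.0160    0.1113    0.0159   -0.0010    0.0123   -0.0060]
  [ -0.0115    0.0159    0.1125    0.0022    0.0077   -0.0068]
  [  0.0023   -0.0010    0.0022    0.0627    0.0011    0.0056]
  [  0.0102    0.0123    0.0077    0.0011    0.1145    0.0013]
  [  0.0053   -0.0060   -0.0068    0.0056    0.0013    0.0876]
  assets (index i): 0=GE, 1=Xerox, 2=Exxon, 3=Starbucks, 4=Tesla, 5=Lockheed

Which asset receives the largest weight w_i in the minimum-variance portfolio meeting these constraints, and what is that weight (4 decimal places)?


Starbucks (0.3016)

p=Σ⁻¹μ = [0.9110  1.4873  0.6536  1.7002  0.1330  0.2151]
q=Σ⁻¹𝟙 = [11.8271  9.5171  8.7430  14.2729  5.8073  11.0319]
a=μᵀp=0.549430  b=𝟙ᵀp=5.100264  c=𝟙ᵀq=61.199404  D=ac−b²=7.612104
λ₁=(c·0.100−b)/D = (61.199404·0.100−5.100264)/7.612104 = 0.133955
λ₂=(a−b·0.100)/D = (0.549430−5.100264·0.100)/7.612104 = 0.005176
w* = 0.133955·p + 0.005176·q:
  w_0 = 0.133955·0.9110 + 0.005176·11.8271 = 0.1833  (GE)
  w_1 = 0.133955·1.4873 + 0.005176·9.5171 = 0.2485  (Xerox)
  w_2 = 0.133955·0.6536 + 0.005176·8.7430 = 0.1328  (Exxon)
  w_3 = 0.133955·1.7002 + 0.005176·14.2729 = 0.3016  (Starbucks)
  w_4 = 0.133955·0.1330 + 0.005176·5.8073 = 0.0479  (Tesla)
  w_5 = 0.133955·0.2151 + 0.005176·11.0319 = 0.0859  (Lockheed)
Σw_i=1.0000  μᵀw=0.1000
σ²=wᵀΣw=λ₁·μ_p+λ₂ = 0.133955·0.100 + 0.005176 = 0.018572 ≈ 0.0186


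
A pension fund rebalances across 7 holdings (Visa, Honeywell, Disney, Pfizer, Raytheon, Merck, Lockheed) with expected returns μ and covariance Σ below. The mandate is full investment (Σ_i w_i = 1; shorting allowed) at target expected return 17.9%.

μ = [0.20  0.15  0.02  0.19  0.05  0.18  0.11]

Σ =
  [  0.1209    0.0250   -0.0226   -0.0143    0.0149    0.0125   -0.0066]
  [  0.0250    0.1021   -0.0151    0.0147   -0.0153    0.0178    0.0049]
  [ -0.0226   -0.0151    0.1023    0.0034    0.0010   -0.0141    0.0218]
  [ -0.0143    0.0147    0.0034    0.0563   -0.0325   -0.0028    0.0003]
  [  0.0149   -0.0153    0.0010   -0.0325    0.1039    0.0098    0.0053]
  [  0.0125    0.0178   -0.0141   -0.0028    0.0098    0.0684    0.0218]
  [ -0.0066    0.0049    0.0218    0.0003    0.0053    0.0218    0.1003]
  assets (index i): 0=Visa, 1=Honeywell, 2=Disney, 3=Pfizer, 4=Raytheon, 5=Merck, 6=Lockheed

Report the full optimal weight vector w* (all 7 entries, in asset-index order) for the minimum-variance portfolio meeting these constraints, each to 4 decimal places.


p=Σ⁻¹μ = [1.9078  0.2406  0.6762  4.7163  1.4806  2.1823  0.4969]
q=Σ⁻¹𝟙 = [9.8054  5.4352  12.3163  28.1001  16.3982  11.4005  4.2444]
a=μᵀp=1.848759  b=𝟙ᵀp=11.700588  c=𝟙ᵀq=87.700088  D=ac−b²=25.232568
λ₁=(c·0.179−b)/D = (87.700088·0.179−11.700588)/25.232568 = 0.158435
λ₂=(a−b·0.179)/D = (1.848759−11.700588·0.179)/25.232568 = -0.009735
w* = 0.158435·p + -0.009735·q:
  w_0 = 0.158435·1.9078 + -0.009735·9.8054 = 0.2068  (Visa)
  w_1 = 0.158435·0.2406 + -0.009735·5.4352 = -0.0148  (Honeywell)
  w_2 = 0.158435·0.6762 + -0.009735·12.3163 = -0.0128  (Disney)
  w_3 = 0.158435·4.7163 + -0.009735·28.1001 = 0.4737  (Pfizer)
  w_4 = 0.158435·1.4806 + -0.009735·16.3982 = 0.0749  (Raytheon)
  w_5 = 0.158435·2.1823 + -0.009735·11.4005 = 0.2348  (Merck)
  w_6 = 0.158435·0.4969 + -0.009735·4.2444 = 0.0374  (Lockheed)
Σw_i=1.0000  μᵀw=0.1790
σ²=wᵀΣw=λ₁·μ_p+λ₂ = 0.158435·0.179 + -0.009735 = 0.018625 ≈ 0.0186

0.2068  -0.0148  -0.0128  0.4737  0.0749  0.2348  0.0374


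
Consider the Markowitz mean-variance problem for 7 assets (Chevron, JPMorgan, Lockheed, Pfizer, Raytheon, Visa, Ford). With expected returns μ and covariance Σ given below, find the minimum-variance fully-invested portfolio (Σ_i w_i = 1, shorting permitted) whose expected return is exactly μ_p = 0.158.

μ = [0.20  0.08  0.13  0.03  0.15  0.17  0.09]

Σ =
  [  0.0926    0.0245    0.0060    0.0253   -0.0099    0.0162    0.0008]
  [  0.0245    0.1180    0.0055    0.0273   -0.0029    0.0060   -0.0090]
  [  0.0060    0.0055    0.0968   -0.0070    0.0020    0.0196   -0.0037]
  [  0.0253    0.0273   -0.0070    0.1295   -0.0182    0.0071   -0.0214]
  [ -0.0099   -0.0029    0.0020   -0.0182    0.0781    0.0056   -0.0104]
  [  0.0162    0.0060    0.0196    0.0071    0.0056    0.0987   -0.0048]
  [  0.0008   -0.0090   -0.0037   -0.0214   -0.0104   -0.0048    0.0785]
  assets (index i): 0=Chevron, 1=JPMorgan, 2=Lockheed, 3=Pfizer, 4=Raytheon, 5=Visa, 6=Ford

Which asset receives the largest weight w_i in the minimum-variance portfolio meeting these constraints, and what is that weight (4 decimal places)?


u=Σ⁻¹μ = [1.9624  0.2613  1.0291  0.4062  2.3951  1.0976  1.7001]
v=Σ⁻¹𝟙 = [6.3265  5.7489  9.5987  11.3038  18.4013  5.9371  19.6684]
a=μᵀu=1.258217  b=𝟙ᵀu=8.851791  c=𝟙ᵀv=76.984520  D=ac−b²=18.508998
λ₁=(c·0.158−b)/D = (76.984520·0.158−8.851791)/18.508998 = 0.178927
λ₂=(a−b·0.158)/D = (1.258217−8.851791·0.158)/18.508998 = -0.007584
w* = 0.178927·u + -0.007584·v:
  w_0 = 0.178927·1.9624 + -0.007584·6.3265 = 0.3031  (Chevron)
  w_1 = 0.178927·0.2613 + -0.007584·5.7489 = 0.0032  (JPMorgan)
  w_2 = 0.178927·1.0291 + -0.007584·9.5987 = 0.1113  (Lockheed)
  w_3 = 0.178927·0.4062 + -0.007584·11.3038 = -0.0130  (Pfizer)
  w_4 = 0.178927·2.3951 + -0.007584·18.4013 = 0.2890  (Raytheon)
  w_5 = 0.178927·1.0976 + -0.007584·5.9371 = 0.1514  (Visa)
  w_6 = 0.178927·1.7001 + -0.007584·19.6684 = 0.1550  (Ford)
Σw_i=1.0000  μᵀw=0.1580
σ²=wᵀΣw=λ₁·μ_p+λ₂ = 0.178927·0.158 + -0.007584 = 0.020687 ≈ 0.0207

Chevron (0.3031)


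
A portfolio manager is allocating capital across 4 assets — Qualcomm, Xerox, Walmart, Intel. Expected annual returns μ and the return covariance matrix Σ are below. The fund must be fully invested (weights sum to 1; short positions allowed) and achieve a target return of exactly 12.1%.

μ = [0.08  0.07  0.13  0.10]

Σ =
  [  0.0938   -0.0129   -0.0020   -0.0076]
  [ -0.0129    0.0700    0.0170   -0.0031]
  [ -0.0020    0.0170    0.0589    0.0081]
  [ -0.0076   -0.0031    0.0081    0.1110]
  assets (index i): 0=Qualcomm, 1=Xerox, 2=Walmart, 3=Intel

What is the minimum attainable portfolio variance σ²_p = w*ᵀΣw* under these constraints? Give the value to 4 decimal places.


0.0378

u=Σ⁻¹μ = [1.0692  0.7729  1.9025  0.8569]
v=Σ⁻¹𝟙 = [13.6512  14.3037  12.0112  9.4667]
a=μᵀu=0.472652  b=𝟙ᵀu=4.601480  c=𝟙ᵀv=49.432789  D=ac−b²=2.190870
λ₁=(c·0.121−b)/D = (49.432789·0.121−4.601480)/2.190870 = 0.629835
λ₂=(a−b·0.121)/D = (0.472652−4.601480·0.121)/2.190870 = -0.038399
w* = 0.629835·u + -0.038399·v:
  w_0 = 0.629835·1.0692 + -0.038399·13.6512 = 0.1492  (Qualcomm)
  w_1 = 0.629835·0.7729 + -0.038399·14.3037 = -0.0624  (Xerox)
  w_2 = 0.629835·1.9025 + -0.038399·12.0112 = 0.7370  (Walmart)
  w_3 = 0.629835·0.8569 + -0.038399·9.4667 = 0.1762  (Intel)
Σw_i=1.0000  μᵀw=0.1210
σ²=wᵀΣw=λ₁·μ_p+λ₂ = 0.629835·0.121 + -0.038399 = 0.037811 ≈ 0.0378


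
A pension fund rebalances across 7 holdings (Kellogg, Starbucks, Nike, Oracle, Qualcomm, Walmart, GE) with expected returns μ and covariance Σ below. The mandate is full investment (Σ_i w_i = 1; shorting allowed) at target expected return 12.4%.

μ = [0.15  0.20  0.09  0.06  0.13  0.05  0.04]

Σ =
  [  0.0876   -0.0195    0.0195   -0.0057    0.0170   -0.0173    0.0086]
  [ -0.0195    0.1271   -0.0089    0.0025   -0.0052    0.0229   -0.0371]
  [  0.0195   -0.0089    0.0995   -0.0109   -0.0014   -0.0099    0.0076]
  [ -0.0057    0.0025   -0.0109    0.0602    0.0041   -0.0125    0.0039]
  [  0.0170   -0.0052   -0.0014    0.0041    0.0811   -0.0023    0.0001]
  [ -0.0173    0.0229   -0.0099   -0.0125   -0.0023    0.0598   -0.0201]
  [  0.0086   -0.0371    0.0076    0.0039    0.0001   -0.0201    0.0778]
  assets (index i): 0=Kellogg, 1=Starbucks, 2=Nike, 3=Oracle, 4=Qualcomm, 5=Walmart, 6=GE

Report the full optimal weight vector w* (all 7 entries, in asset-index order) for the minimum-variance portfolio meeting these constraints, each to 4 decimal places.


u=Σ⁻¹μ = [1.9850  2.1351  0.9202  1.4073  1.3124  1.6170  1.5685]
v=Σ⁻¹𝟙 = [14.9947  11.8579  12.3816  24.2106  9.8056  31.5960  22.5778]
a=μᵀu=1.206218  b=𝟙ᵀu=10.945411  c=𝟙ᵀv=127.424189  D=ac−b²=33.899289
λ₁=(c·0.124−b)/D = (127.424189·0.124−10.945411)/33.899289 = 0.143224
λ₂=(a−b·0.124)/D = (1.206218−10.945411·0.124)/33.899289 = -0.004455
w* = 0.143224·u + -0.004455·v:
  w_0 = 0.143224·1.9850 + -0.004455·14.9947 = 0.2175  (Kellogg)
  w_1 = 0.143224·2.1351 + -0.004455·11.8579 = 0.2530  (Starbucks)
  w_2 = 0.143224·0.9202 + -0.004455·12.3816 = 0.0766  (Nike)
  w_3 = 0.143224·1.4073 + -0.004455·24.2106 = 0.0937  (Oracle)
  w_4 = 0.143224·1.3124 + -0.004455·9.8056 = 0.1443  (Qualcomm)
  w_5 = 0.143224·1.6170 + -0.004455·31.5960 = 0.0908  (Walmart)
  w_6 = 0.143224·1.5685 + -0.004455·22.5778 = 0.1241  (GE)
Σw_i=1.0000  μᵀw=0.1240
σ²=wᵀΣw=λ₁·μ_p+λ₂ = 0.143224·0.124 + -0.004455 = 0.013305 ≈ 0.0133

0.2175  0.2530  0.0766  0.0937  0.1443  0.0908  0.1241


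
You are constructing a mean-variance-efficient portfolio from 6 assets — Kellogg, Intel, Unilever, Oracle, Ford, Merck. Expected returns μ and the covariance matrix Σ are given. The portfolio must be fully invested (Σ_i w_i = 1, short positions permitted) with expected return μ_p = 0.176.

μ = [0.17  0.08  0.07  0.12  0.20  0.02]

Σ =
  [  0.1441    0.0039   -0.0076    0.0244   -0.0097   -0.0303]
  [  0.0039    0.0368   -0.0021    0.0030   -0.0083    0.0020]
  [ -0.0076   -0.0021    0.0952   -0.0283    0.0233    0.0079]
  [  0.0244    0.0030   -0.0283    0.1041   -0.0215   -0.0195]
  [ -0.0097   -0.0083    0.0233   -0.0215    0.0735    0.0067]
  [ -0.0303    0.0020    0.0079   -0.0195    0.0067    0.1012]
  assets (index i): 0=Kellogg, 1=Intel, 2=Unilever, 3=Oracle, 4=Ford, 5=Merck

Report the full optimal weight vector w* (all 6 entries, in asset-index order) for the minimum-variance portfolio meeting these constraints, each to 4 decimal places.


0.1680  0.1964  -0.0535  0.1780  0.5771  -0.0661

u=Σ⁻¹μ = [1.1899  2.6879  0.5138  1.7620  3.4823  0.5696]
v=Σ⁻¹𝟙 = [7.9067  29.0180  11.0925  16.0171  17.9362  12.7082]
a=μᵀu=1.372566  b=𝟙ᵀu=10.205504  c=𝟙ᵀv=94.678596  D=ac−b²=25.800329
λ₁=(c·0.176−b)/D = (94.678596·0.176−10.205504)/25.800329 = 0.250304
λ₂=(a−b·0.176)/D = (1.372566−10.205504·0.176)/25.800329 = -0.016418
w* = 0.250304·u + -0.016418·v:
  w_0 = 0.250304·1.1899 + -0.016418·7.9067 = 0.1680  (Kellogg)
  w_1 = 0.250304·2.6879 + -0.016418·29.0180 = 0.1964  (Intel)
  w_2 = 0.250304·0.5138 + -0.016418·11.0925 = -0.0535  (Unilever)
  w_3 = 0.250304·1.7620 + -0.016418·16.0171 = 0.1780  (Oracle)
  w_4 = 0.250304·3.4823 + -0.016418·17.9362 = 0.5771  (Ford)
  w_5 = 0.250304·0.5696 + -0.016418·12.7082 = -0.0661  (Merck)
Σw_i=1.0000  μᵀw=0.1760
σ²=wᵀΣw=λ₁·μ_p+λ₂ = 0.250304·0.176 + -0.016418 = 0.027635 ≈ 0.0276


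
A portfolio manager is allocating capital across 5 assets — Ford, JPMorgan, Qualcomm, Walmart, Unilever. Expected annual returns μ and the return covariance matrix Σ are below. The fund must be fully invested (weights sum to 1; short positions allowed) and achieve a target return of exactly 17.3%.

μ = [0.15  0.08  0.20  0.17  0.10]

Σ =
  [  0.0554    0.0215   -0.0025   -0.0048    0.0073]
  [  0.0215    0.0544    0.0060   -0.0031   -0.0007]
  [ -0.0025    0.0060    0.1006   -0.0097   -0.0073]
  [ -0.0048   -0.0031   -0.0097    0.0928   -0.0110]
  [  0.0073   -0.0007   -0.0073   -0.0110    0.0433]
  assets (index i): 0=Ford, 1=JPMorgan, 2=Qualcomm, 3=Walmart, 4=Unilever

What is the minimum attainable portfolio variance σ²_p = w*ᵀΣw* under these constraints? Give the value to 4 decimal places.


0.0208

u=Σ⁻¹μ = [2.4999  0.3934  2.4918  2.5871  2.9717]
v=Σ⁻¹𝟙 = [11.0018  13.8978  12.9927  16.4671  27.8383]
a=μᵀu=1.641792  b=𝟙ᵀu=10.943875  c=𝟙ᵀv=82.197721  D=ac−b²=15.183141
λ₁=(c·0.173−b)/D = (82.197721·0.173−10.943875)/15.183141 = 0.215787
λ₂=(a−b·0.173)/D = (1.641792−10.943875·0.173)/15.183141 = -0.016564
w* = 0.215787·u + -0.016564·v:
  w_0 = 0.215787·2.4999 + -0.016564·11.0018 = 0.3572  (Ford)
  w_1 = 0.215787·0.3934 + -0.016564·13.8978 = -0.1453  (JPMorgan)
  w_2 = 0.215787·2.4918 + -0.016564·12.9927 = 0.3225  (Qualcomm)
  w_3 = 0.215787·2.5871 + -0.016564·16.4671 = 0.2855  (Walmart)
  w_4 = 0.215787·2.9717 + -0.016564·27.8383 = 0.1801  (Unilever)
Σw_i=1.0000  μᵀw=0.1730
σ²=wᵀΣw=λ₁·μ_p+λ₂ = 0.215787·0.173 + -0.016564 = 0.020767 ≈ 0.0208


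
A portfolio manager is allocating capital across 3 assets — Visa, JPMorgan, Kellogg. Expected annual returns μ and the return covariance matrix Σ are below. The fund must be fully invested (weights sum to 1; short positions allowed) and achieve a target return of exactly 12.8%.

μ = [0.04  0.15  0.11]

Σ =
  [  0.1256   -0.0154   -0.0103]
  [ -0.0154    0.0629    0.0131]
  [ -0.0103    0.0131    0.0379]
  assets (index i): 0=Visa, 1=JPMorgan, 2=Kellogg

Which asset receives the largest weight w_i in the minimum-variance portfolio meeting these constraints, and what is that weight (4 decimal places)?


p=Σ⁻¹μ = [0.7692  2.0744  2.3944]
q=Σ⁻¹𝟙 = [11.6653  13.5762  24.8629]
a=μᵀp=0.605309  b=𝟙ᵀp=5.237959  c=𝟙ᵀq=50.104389  D=ac−b²=2.892409
λ₁=(c·0.128−b)/D = (50.104389·0.128−5.237959)/2.892409 = 0.406375
λ₂=(a−b·0.128)/D = (0.605309−5.237959·0.128)/2.892409 = -0.022524
w* = 0.406375·p + -0.022524·q:
  w_0 = 0.406375·0.7692 + -0.022524·11.6653 = 0.0498  (Visa)
  w_1 = 0.406375·2.0744 + -0.022524·13.5762 = 0.5372  (JPMorgan)
  w_2 = 0.406375·2.3944 + -0.022524·24.8629 = 0.4130  (Kellogg)
Σw_i=1.0000  μᵀw=0.1280
σ²=wᵀΣw=λ₁·μ_p+λ₂ = 0.406375·0.128 + -0.022524 = 0.029492 ≈ 0.0295

JPMorgan (0.5372)


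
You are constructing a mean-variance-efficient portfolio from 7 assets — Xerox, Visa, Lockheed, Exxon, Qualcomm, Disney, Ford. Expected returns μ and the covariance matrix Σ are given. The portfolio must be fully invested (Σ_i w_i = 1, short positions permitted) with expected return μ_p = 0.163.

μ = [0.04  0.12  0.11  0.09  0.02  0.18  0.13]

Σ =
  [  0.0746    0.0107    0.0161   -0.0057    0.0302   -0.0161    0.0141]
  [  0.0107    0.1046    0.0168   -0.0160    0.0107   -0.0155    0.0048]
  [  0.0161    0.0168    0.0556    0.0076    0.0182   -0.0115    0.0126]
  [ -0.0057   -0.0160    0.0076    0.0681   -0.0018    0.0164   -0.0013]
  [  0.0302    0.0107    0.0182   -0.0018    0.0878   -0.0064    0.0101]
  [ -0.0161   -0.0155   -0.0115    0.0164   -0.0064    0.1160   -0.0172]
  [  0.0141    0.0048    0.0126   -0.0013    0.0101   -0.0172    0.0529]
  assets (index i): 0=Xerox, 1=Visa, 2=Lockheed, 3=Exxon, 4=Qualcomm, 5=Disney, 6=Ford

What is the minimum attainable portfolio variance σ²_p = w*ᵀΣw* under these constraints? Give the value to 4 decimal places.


g=Σ⁻¹μ = [0.2567  1.2985  1.3302  1.0273  -0.4350  2.1321  2.7559]
h=Σ⁻¹𝟙 = [8.9756  10.2550  7.4728  14.3893  4.7278  12.7854  17.4088]
a=μᵀg=1.138216  b=𝟙ᵀg=8.365726  c=𝟙ᵀh=76.014589  D=ac−b²=16.535618
λ₁=(c·0.163−b)/D = (76.014589·0.163−8.365726)/16.535618 = 0.243393
λ₂=(a−b·0.163)/D = (1.138216−8.365726·0.163)/16.535618 = -0.013631
w* = 0.243393·g + -0.013631·h:
  w_0 = 0.243393·0.2567 + -0.013631·8.9756 = -0.0599  (Xerox)
  w_1 = 0.243393·1.2985 + -0.013631·10.2550 = 0.1762  (Visa)
  w_2 = 0.243393·1.3302 + -0.013631·7.4728 = 0.2219  (Lockheed)
  w_3 = 0.243393·1.0273 + -0.013631·14.3893 = 0.0539  (Exxon)
  w_4 = 0.243393·-0.4350 + -0.013631·4.7278 = -0.1703  (Qualcomm)
  w_5 = 0.243393·2.1321 + -0.013631·12.7854 = 0.3447  (Disney)
  w_6 = 0.243393·2.7559 + -0.013631·17.4088 = 0.4335  (Ford)
Σw_i=1.0000  μᵀw=0.1630
σ²=wᵀΣw=λ₁·μ_p+λ₂ = 0.243393·0.163 + -0.013631 = 0.026042 ≈ 0.0260

0.0260


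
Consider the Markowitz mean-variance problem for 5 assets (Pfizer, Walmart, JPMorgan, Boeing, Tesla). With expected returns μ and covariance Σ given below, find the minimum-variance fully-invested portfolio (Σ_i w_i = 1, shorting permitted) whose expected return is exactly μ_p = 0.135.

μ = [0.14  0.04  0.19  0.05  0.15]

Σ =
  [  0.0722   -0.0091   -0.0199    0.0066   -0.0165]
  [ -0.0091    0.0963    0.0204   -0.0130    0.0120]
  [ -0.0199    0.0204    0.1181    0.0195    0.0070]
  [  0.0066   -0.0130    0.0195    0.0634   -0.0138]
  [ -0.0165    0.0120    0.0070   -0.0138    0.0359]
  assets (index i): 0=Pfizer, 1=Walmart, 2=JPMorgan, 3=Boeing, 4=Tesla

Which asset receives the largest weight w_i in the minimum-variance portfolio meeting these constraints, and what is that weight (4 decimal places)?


Tesla (0.4625)

g=Σ⁻¹μ = [3.6598  -0.1976  1.7111  1.1548  6.0367]
h=Σ⁻¹𝟙 = [24.1664  9.4064  4.4498  23.3811  43.9381]
a=μᵀg=1.792823  b=𝟙ᵀg=12.364788  c=𝟙ᵀh=105.341783  D=ac−b²=35.971150
λ₁=(c·0.135−b)/D = (105.341783·0.135−12.364788)/35.971150 = 0.051607
λ₂=(a−b·0.135)/D = (1.792823−12.364788·0.135)/35.971150 = 0.003435
w* = 0.051607·g + 0.003435·h:
  w_0 = 0.051607·3.6598 + 0.003435·24.1664 = 0.2719  (Pfizer)
  w_1 = 0.051607·-0.1976 + 0.003435·9.4064 = 0.0221  (Walmart)
  w_2 = 0.051607·1.7111 + 0.003435·4.4498 = 0.1036  (JPMorgan)
  w_3 = 0.051607·1.1548 + 0.003435·23.3811 = 0.1399  (Boeing)
  w_4 = 0.051607·6.0367 + 0.003435·43.9381 = 0.4625  (Tesla)
Σw_i=1.0000  μᵀw=0.1350
σ²=wᵀΣw=λ₁·μ_p+λ₂ = 0.051607·0.135 + 0.003435 = 0.010402 ≈ 0.0104


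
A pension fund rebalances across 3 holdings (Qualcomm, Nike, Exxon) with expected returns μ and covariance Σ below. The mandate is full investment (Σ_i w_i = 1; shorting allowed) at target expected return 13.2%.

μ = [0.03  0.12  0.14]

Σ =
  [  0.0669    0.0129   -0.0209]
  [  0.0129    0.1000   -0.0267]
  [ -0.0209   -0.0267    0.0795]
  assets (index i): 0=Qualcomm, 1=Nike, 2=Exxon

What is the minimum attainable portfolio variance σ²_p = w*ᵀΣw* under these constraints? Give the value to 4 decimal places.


0.0317

p=Σ⁻¹μ = [0.9179  1.7754  2.5986]
q=Σ⁻¹𝟙 = [19.2804  13.4288  22.1574]
a=μᵀp=0.604389  b=𝟙ᵀp=5.291903  c=𝟙ᵀq=54.866573  D=ac−b²=5.156513
λ₁=(c·0.132−b)/D = (54.866573·0.132−5.291903)/5.156513 = 0.378257
λ₂=(a−b·0.132)/D = (0.604389−5.291903·0.132)/5.156513 = -0.018257
w* = 0.378257·p + -0.018257·q:
  w_0 = 0.378257·0.9179 + -0.018257·19.2804 = -0.0048  (Qualcomm)
  w_1 = 0.378257·1.7754 + -0.018257·13.4288 = 0.4264  (Nike)
  w_2 = 0.378257·2.5986 + -0.018257·22.1574 = 0.5784  (Exxon)
Σw_i=1.0000  μᵀw=0.1320
σ²=wᵀΣw=λ₁·μ_p+λ₂ = 0.378257·0.132 + -0.018257 = 0.031673 ≈ 0.0317
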